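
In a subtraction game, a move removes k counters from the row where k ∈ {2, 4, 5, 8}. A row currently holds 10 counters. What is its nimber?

Grundy values for subtraction set {2, 4, 5, 8}:
g(0) = mex{} = 0
g(1) = mex{} = 0
g(2) = mex{0} = 1
g(3) = mex{0} = 1
g(4) = mex{0,1} = 2
g(5) = mex{0,1} = 2
g(6) = mex{0,1,2} = 3
g(7) = mex{1,2} = 0
g(8) = mex{0,1,2,3} = 4
g(9) = mex{0,2} = 1
g(10) = mex{1,2,3,4} = 0
So g(10) = 0.

0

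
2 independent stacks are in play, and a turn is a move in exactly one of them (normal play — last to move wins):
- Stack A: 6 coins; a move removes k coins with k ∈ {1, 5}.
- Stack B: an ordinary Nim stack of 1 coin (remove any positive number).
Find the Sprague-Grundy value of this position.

1

For stack A, compute g(0), g(1), … with moves {1, 5}:
g(0) = mex{} = 0
g(1) = mex{0} = 1
g(2) = mex{1} = 0
g(3) = mex{0} = 1
g(4) = mex{1} = 0
g(5) = mex{0} = 1
g(6) = mex{1} = 0
So g(6) = 0.
Stack B is a plain Nim stack of size 1, so its Grundy value is 1.
The value of a disjunctive sum is the nim-sum of the parts.
Combined value = 0 ⊕ 1 = 1.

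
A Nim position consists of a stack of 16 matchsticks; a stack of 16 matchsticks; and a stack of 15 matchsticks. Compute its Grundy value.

15

Nim-sum: 16 ^ 16 ^ 15 = 15.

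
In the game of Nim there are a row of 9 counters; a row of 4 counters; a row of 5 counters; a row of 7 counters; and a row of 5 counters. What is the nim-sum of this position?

In binary:
  1001  (9)
  0100  (4)
  0101  (5)
  0111  (7)
  0101  (5)
  ----
  1010  (10)

10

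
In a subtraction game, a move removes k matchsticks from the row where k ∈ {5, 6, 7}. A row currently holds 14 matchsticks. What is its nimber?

0

Compute g(0), g(1), … for moves {5, 6, 7}:
k:     0  1  2  3  4  5  6  7  8  9 10 11 12 13 14
g(k):  0  0  0  0  0  1  1  1  1  1  2  2  0  0  0
So g(14) = 0.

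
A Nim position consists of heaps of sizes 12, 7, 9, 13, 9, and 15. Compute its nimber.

9

Nim-sum: 12 ⊕ 7 ⊕ 9 ⊕ 13 ⊕ 9 ⊕ 15 = 9.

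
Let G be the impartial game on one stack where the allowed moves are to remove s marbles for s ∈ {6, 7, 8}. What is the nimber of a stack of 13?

Grundy values for subtraction set {6, 7, 8}:
k:     0  1  2  3  4  5  6  7  8  9 10 11 12 13
g(k):  0  0  0  0  0  0  1  1  1  1  1  1  2  2
So g(13) = 2.

2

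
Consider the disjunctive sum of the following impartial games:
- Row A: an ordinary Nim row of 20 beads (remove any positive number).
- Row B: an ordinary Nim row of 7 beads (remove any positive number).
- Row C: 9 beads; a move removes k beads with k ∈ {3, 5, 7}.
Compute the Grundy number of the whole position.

16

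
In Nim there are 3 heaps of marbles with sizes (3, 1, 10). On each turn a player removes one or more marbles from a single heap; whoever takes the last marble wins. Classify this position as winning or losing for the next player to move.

Winning position

Bitwise XOR of the heap sizes:
  0011  (3)
  0001  (1)
  1010  (10)
  ----
  1000  (8)
The nim-sum is 8 ≠ 0, so this is an N-position: the player to move can win.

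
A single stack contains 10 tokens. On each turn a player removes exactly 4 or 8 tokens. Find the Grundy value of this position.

2

Build the Grundy sequence with g(k) = mex{g(k−s) : s ∈ {4, 8}, s ≤ k}:
k:     0  1  2  3  4  5  6  7  8  9 10
g(k):  0  0  0  0  1  1  1  1  2  2  2
So g(10) = 2.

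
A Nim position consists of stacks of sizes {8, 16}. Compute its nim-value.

24

Nim-sum: 8 XOR 16 = 24.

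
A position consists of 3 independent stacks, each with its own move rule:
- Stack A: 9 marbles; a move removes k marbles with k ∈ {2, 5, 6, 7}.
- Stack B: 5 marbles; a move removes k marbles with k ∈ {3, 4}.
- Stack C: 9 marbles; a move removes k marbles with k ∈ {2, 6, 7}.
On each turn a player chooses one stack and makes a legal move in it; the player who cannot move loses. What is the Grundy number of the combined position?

Grundy values for stack A (subtraction set {2, 5, 6, 7}):
g(0) = mex{} = 0
g(1) = mex{} = 0
g(2) = mex{0} = 1
g(3) = mex{0} = 1
g(4) = mex{1} = 0
g(5) = mex{0,1} = 2
g(6) = mex{0} = 1
g(7) = mex{0,1,2} = 3
g(8) = mex{0,1} = 2
g(9) = mex{0,1,3} = 2
So g(9) = 2.
Grundy values for stack B (subtraction set {3, 4}):
g(0) = mex{} = 0
g(1) = mex{} = 0
g(2) = mex{} = 0
g(3) = mex{0} = 1
g(4) = mex{0} = 1
g(5) = mex{0} = 1
So g(5) = 1.
For stack C, compute g(0), g(1), … with moves {2, 6, 7}:
g(0) = mex{} = 0
g(1) = mex{} = 0
g(2) = mex{0} = 1
g(3) = mex{0} = 1
g(4) = mex{1} = 0
g(5) = mex{1} = 0
g(6) = mex{0} = 1
g(7) = mex{0} = 1
g(8) = mex{0,1} = 2
g(9) = mex{1} = 0
So g(9) = 0.
By the Sprague-Grundy theorem, the Grundy value of a sum of independent games is the XOR of the component values.
Combined value = 2 ⊕ 1 ⊕ 0 = 3.

3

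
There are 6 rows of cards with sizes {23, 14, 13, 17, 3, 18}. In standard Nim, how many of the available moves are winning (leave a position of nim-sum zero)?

3

Compute the nim-sum pairwise:
23 XOR 14 = 25
25 XOR 13 = 20
20 XOR 17 = 5
5 XOR 3 = 6
6 XOR 18 = 20
The overall nim-sum is X = 20. A row of size p has a winning move iff p XOR X < p (reduce it to p XOR X).
  23: 23 XOR 20 = 3 < 23 — winning move (to 3).
  14: 14 XOR 20 = 26 ≥ 14 — no move.
  13: 13 XOR 20 = 25 ≥ 13 — no move.
  17: 17 XOR 20 = 5 < 17 — winning move (to 5).
  3: 3 XOR 20 = 23 ≥ 3 — no move.
  18: 18 XOR 20 = 6 < 18 — winning move (to 6).
That gives 3 winning moves.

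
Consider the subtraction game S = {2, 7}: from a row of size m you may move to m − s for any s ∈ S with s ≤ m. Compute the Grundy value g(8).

2

Grundy values for subtraction set {2, 7}:
k:     0  1  2  3  4  5  6  7  8
g(k):  0  0  1  1  0  0  1  1  2
So g(8) = 2.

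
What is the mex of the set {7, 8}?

0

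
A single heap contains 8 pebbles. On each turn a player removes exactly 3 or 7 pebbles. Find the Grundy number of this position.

Grundy values for subtraction set {3, 7}:
g(0) = mex{} = 0
g(1) = mex{} = 0
g(2) = mex{} = 0
g(3) = mex{0} = 1
g(4) = mex{0} = 1
g(5) = mex{0} = 1
g(6) = mex{1} = 0
g(7) = mex{0,1} = 2
g(8) = mex{0,1} = 2
So g(8) = 2.

2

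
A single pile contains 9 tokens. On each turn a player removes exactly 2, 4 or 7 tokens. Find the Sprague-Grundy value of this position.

0

Compute g(0), g(1), … for moves {2, 4, 7}:
k:     0  1  2  3  4  5  6  7  8  9
g(k):  0  0  1  1  2  2  0  3  1  0
So g(9) = 0.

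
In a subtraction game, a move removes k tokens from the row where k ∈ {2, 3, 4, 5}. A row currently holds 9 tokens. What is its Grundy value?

1

Grundy values for subtraction set {2, 3, 4, 5}:
k:     0  1  2  3  4  5  6  7  8  9
g(k):  0  0  1  1  2  2  3  0  0  1
So g(9) = 1.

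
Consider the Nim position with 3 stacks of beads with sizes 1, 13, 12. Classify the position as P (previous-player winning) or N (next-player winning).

Nim-sum: 1 ⊕ 13 ⊕ 12 = 0.
The nim-sum is 0, so this is a P-position: the player to move is in a losing position under optimal play.

P-position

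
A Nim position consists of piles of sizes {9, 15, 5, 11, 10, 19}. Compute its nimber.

Compute the nim-sum pairwise:
9 XOR 15 = 6
6 XOR 5 = 3
3 XOR 11 = 8
8 XOR 10 = 2
2 XOR 19 = 17

17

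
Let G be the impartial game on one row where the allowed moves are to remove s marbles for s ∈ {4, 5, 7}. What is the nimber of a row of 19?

Compute g(0), g(1), … for moves {4, 5, 7}:
k:     0  1  2  3  4  5  6  7  8  9 10 11 12 13 14 15 16 17 18 19
g(k):  0  0  0  0  1  1  1  1  2  2  2  0  0  0  0  1  1  1  1  2
So g(19) = 2.

2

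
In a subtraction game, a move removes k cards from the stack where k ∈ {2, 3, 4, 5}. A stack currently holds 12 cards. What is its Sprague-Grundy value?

Grundy values for subtraction set {2, 3, 4, 5}:
g(0) = mex{} = 0
g(1) = mex{} = 0
g(2) = mex{0} = 1
g(3) = mex{0} = 1
g(4) = mex{0,1} = 2
g(5) = mex{0,1} = 2
g(6) = mex{0,1,2} = 3
g(7) = mex{1,2} = 0
g(8) = mex{1,2,3} = 0
g(9) = mex{0,2,3} = 1
g(10) = mex{0,2,3} = 1
g(11) = mex{0,1,3} = 2
g(12) = mex{0,1} = 2
So g(12) = 2.

2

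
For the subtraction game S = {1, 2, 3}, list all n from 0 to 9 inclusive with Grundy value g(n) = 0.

0, 4, 8

Build the Grundy sequence with g(k) = mex{g(k−s) : s ∈ {1, 2, 3}, s ≤ k}:
g(0) = mex{} = 0
g(1) = mex{0} = 1
g(2) = mex{0,1} = 2
g(3) = mex{0,1,2} = 3
g(4) = mex{1,2,3} = 0
g(5) = mex{0,2,3} = 1
g(6) = mex{0,1,3} = 2
g(7) = mex{0,1,2} = 3
g(8) = mex{1,2,3} = 0
g(9) = mex{0,2,3} = 1
The P-positions (g = 0) in 0..9 are 0, 4, 8.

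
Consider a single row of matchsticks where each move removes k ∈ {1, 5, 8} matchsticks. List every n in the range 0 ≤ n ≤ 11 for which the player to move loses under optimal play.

0, 2, 4, 6

Compute g(0), g(1), … for moves {1, 5, 8}:
k:     0  1  2  3  4  5  6  7  8  9 10 11
g(k):  0  1  0  1  0  1  0  1  2  3  2  3
The P-positions (g = 0) in 0..11 are 0, 2, 4, 6.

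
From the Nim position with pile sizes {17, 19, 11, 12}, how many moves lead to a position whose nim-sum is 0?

Write each in binary and XOR column by column:
  10001  (17)
  10011  (19)
  01011  (11)
  01100  (12)
  -----
  00101  (5)
The overall nim-sum is X = 5. A pile of size p has a winning move iff p XOR X < p (reduce it to p XOR X).
  17: 17 XOR 5 = 20 ≥ 17 — no move.
  19: 19 XOR 5 = 22 ≥ 19 — no move.
  11: 11 XOR 5 = 14 ≥ 11 — no move.
  12: 12 XOR 5 = 9 < 12 — winning move (to 9).
That gives 1 winning move.

1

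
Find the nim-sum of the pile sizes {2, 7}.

Nim-sum: 2 ⊕ 7 = 5.

5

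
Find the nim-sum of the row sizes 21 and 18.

7

Bitwise XOR of the heap sizes:
  10101  (21)
  10010  (18)
  -----
  00111  (7)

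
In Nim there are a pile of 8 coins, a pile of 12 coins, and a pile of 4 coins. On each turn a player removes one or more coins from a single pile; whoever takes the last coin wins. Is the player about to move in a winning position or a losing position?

Compute the nim-sum pairwise:
8 ⊕ 12 = 4
4 ⊕ 4 = 0
The nim-sum is 0, so this is a P-position: the player to move is in a losing position under optimal play.

Losing position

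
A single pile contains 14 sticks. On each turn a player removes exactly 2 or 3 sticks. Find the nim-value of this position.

Compute g(0), g(1), … for moves {2, 3}:
k:     0  1  2  3  4  5  6  7  8  9 10 11 12 13 14
g(k):  0  0  1  1  2  0  0  1  1  2  0  0  1  1  2
So g(14) = 2.

2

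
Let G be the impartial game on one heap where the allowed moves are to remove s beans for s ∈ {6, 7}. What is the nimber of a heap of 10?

Build the Grundy sequence with g(k) = mex{g(k−s) : s ∈ {6, 7}, s ≤ k}:
g(0) = mex{} = 0
g(1) = mex{} = 0
g(2) = mex{} = 0
g(3) = mex{} = 0
g(4) = mex{} = 0
g(5) = mex{} = 0
g(6) = mex{0} = 1
g(7) = mex{0} = 1
g(8) = mex{0} = 1
g(9) = mex{0} = 1
g(10) = mex{0} = 1
So g(10) = 1.

1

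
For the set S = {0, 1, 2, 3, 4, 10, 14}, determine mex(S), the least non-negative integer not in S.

The values 0, 1, 2, 3, 4 are all present; 5 is the first non-negative integer missing from the set.

5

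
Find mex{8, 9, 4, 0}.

0 is in the set but 1 is not, so the mex is 1.

1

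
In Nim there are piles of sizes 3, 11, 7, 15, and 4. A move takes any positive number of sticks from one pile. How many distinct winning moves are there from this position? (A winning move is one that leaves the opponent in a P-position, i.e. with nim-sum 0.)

3

In binary:
  0011  (3)
  1011  (11)
  0111  (7)
  1111  (15)
  0100  (4)
  ----
  0100  (4)
The overall nim-sum is X = 4. A pile of size p has a winning move iff p XOR X < p (reduce it to p XOR X).
  3: 3 XOR 4 = 7 ≥ 3 — no move.
  11: 11 XOR 4 = 15 ≥ 11 — no move.
  7: 7 XOR 4 = 3 < 7 — winning move (to 3).
  15: 15 XOR 4 = 11 < 15 — winning move (to 11).
  4: 4 XOR 4 = 0 < 4 — winning move (to 0).
That gives 3 winning moves.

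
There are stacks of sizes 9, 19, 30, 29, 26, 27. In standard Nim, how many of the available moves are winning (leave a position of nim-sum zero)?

5

Bitwise XOR of the heap sizes:
  01001  (9)
  10011  (19)
  11110  (30)
  11101  (29)
  11010  (26)
  11011  (27)
  -----
  11000  (24)
The overall nim-sum is X = 24. A stack of size p has a winning move iff p XOR X < p (reduce it to p XOR X).
  9: 9 XOR 24 = 17 ≥ 9 — no move.
  19: 19 XOR 24 = 11 < 19 — winning move (to 11).
  30: 30 XOR 24 = 6 < 30 — winning move (to 6).
  29: 29 XOR 24 = 5 < 29 — winning move (to 5).
  26: 26 XOR 24 = 2 < 26 — winning move (to 2).
  27: 27 XOR 24 = 3 < 27 — winning move (to 3).
That gives 5 winning moves.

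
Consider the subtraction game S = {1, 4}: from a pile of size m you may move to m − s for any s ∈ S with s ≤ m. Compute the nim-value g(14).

Compute g(0), g(1), … for moves {1, 4}:
k:     0  1  2  3  4  5  6  7  8  9 10 11 12 13 14
g(k):  0  1  0  1  2  0  1  0  1  2  0  1  0  1  2
So g(14) = 2.

2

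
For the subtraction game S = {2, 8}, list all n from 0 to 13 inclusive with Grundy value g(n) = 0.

0, 1, 4, 5, 10, 11

Grundy values for subtraction set {2, 8}:
k:     0  1  2  3  4  5  6  7  8  9 10 11 12 13
g(k):  0  0  1  1  0  0  1  1  2  2  0  0  1  1
The P-positions (g = 0) in 0..13 are 0, 1, 4, 5, 10, 11.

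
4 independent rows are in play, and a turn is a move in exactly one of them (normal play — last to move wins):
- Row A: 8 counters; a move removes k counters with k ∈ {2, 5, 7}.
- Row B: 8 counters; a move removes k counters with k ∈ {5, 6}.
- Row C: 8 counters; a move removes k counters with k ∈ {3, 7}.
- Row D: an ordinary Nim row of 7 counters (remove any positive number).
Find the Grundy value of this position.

6

Build the Grundy sequence for row A with g(k) = mex{g(k−s) : s ∈ {2, 5, 7}, s ≤ k}:
k:     0  1  2  3  4  5  6  7  8
g(k):  0  0  1  1  0  2  1  3  2
So g(8) = 2.
For row B, compute g(0), g(1), … with moves {5, 6}:
k:     0  1  2  3  4  5  6  7  8
g(k):  0  0  0  0  0  1  1  1  1
So g(8) = 1.
For row C, compute g(0), g(1), … with moves {3, 7}:
g(0) = mex{} = 0
g(1) = mex{} = 0
g(2) = mex{} = 0
g(3) = mex{0} = 1
g(4) = mex{0} = 1
g(5) = mex{0} = 1
g(6) = mex{1} = 0
g(7) = mex{0,1} = 2
g(8) = mex{0,1} = 2
So g(8) = 2.
Row D is a plain Nim row of size 7, so its Grundy value is 7.
By the Sprague-Grundy theorem, the Grundy value of a sum of independent games is the XOR of the component values.
Combined value = 2 ⊕ 1 ⊕ 2 ⊕ 7 = 6.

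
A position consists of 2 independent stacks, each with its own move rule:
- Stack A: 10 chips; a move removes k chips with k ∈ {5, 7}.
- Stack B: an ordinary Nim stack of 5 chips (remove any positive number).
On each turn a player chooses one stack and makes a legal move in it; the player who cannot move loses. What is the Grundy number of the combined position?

For stack A, compute g(0), g(1), … with moves {5, 7}:
g(0) = mex{} = 0
g(1) = mex{} = 0
g(2) = mex{} = 0
g(3) = mex{} = 0
g(4) = mex{} = 0
g(5) = mex{0} = 1
g(6) = mex{0} = 1
g(7) = mex{0} = 1
g(8) = mex{0} = 1
g(9) = mex{0} = 1
g(10) = mex{0,1} = 2
So g(10) = 2.
Stack B is a plain Nim stack of size 5, so its Grundy value is 5.
By the Sprague-Grundy theorem, the Grundy value of a sum of independent games is the XOR of the component values.
Combined value = 2 ⊕ 5 = 7.

7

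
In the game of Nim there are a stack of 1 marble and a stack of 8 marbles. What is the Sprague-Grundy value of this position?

9

Nim-sum: 1 XOR 8 = 9.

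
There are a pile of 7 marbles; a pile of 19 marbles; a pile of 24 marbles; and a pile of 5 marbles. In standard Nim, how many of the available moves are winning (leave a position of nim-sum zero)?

1

Bitwise XOR of the heap sizes:
  00111  (7)
  10011  (19)
  11000  (24)
  00101  (5)
  -----
  01001  (9)
The overall nim-sum is X = 9. A pile of size p has a winning move iff p XOR X < p (reduce it to p XOR X).
  7: 7 XOR 9 = 14 ≥ 7 — no move.
  19: 19 XOR 9 = 26 ≥ 19 — no move.
  24: 24 XOR 9 = 17 < 24 — winning move (to 17).
  5: 5 XOR 9 = 12 ≥ 5 — no move.
That gives 1 winning move.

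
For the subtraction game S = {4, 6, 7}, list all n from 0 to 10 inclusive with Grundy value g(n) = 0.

0, 1, 2, 3

Compute g(0), g(1), … for moves {4, 6, 7}:
g(0) = mex{} = 0
g(1) = mex{} = 0
g(2) = mex{} = 0
g(3) = mex{} = 0
g(4) = mex{0} = 1
g(5) = mex{0} = 1
g(6) = mex{0} = 1
g(7) = mex{0} = 1
g(8) = mex{0,1} = 2
g(9) = mex{0,1} = 2
g(10) = mex{0,1} = 2
The P-positions (g = 0) in 0..10 are 0, 1, 2, 3.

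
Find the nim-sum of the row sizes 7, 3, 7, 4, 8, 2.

13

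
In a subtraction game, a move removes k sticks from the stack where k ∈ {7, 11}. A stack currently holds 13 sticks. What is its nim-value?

Build the Grundy sequence with g(k) = mex{g(k−s) : s ∈ {7, 11}, s ≤ k}:
k:     0  1  2  3  4  5  6  7  8  9 10 11 12 13
g(k):  0  0  0  0  0  0  0  1  1  1  1  1  1  1
So g(13) = 1.

1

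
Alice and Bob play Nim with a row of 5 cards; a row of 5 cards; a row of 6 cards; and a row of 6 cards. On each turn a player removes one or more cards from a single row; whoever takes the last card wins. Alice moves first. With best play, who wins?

Bob wins

Compute the nim-sum pairwise:
5 ^ 5 = 0
0 ^ 6 = 6
6 ^ 6 = 0
The nim-sum is 0, so this is a P-position: the player to move is in a losing position under optimal play; Alice is about to move from it and so loses — Bob wins.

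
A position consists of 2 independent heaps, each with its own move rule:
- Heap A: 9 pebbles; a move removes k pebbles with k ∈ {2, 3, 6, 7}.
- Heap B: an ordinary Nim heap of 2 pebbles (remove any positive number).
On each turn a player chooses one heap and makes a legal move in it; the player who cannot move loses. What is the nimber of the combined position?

Grundy values for heap A (subtraction set {2, 3, 6, 7}):
g(0) = mex{} = 0
g(1) = mex{} = 0
g(2) = mex{0} = 1
g(3) = mex{0} = 1
g(4) = mex{0,1} = 2
g(5) = mex{1} = 0
g(6) = mex{0,1,2} = 3
g(7) = mex{0,2} = 1
g(8) = mex{0,1,3} = 2
g(9) = mex{1,3} = 0
So g(9) = 0.
Heap B is a plain Nim heap of size 2, so its Grundy value is 2.
By the Sprague-Grundy theorem, the Grundy value of a sum of independent games is the XOR of the component values.
Combined value = 0 ⊕ 2 = 2.

2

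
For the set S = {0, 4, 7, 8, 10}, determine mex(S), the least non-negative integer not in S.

1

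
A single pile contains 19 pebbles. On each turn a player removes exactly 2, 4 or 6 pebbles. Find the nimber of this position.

1

Compute g(0), g(1), … for moves {2, 4, 6}:
k:     0  1  2  3  4  5  6  7  8  9 10 11 12 13 14 15 16 17 18 19
g(k):  0  0  1  1  2  2  3  3  0  0  1  1  2  2  3  3  0  0  1  1
So g(19) = 1.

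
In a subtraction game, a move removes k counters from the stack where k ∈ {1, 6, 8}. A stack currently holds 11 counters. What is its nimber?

Build the Grundy sequence with g(k) = mex{g(k−s) : s ∈ {1, 6, 8}, s ≤ k}:
g(0) = mex{} = 0
g(1) = mex{0} = 1
g(2) = mex{1} = 0
g(3) = mex{0} = 1
g(4) = mex{1} = 0
g(5) = mex{0} = 1
g(6) = mex{0,1} = 2
g(7) = mex{1,2} = 0
g(8) = mex{0} = 1
g(9) = mex{1} = 0
g(10) = mex{0} = 1
g(11) = mex{1} = 0
So g(11) = 0.

0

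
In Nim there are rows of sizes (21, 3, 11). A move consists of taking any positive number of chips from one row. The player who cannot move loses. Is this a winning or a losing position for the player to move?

Nim-sum: 21 ⊕ 3 ⊕ 11 = 29.
The nim-sum is 29 ≠ 0, so this is an N-position: the player to move can win.

Winning position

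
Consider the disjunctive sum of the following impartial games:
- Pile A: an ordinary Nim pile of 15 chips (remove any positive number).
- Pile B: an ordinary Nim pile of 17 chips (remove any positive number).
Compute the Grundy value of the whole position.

Pile A is a plain Nim pile of size 15, so its Grundy value is 15.
Pile B is a plain Nim pile of size 17, so its Grundy value is 17.
By the Sprague-Grundy theorem, the Grundy value of a sum of independent games is the XOR of the component values.
Combined value = 15 ⊕ 17 = 30.

30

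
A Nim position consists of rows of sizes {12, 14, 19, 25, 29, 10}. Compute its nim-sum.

31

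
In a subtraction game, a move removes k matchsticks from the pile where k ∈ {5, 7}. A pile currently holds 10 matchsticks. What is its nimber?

2

Compute g(0), g(1), … for moves {5, 7}:
g(0) = mex{} = 0
g(1) = mex{} = 0
g(2) = mex{} = 0
g(3) = mex{} = 0
g(4) = mex{} = 0
g(5) = mex{0} = 1
g(6) = mex{0} = 1
g(7) = mex{0} = 1
g(8) = mex{0} = 1
g(9) = mex{0} = 1
g(10) = mex{0,1} = 2
So g(10) = 2.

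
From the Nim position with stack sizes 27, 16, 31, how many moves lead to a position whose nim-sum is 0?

3

Nim-sum: 27 ⊕ 16 ⊕ 31 = 20.
The overall nim-sum is X = 20. A stack of size p has a winning move iff p XOR X < p (reduce it to p XOR X).
  27: 27 XOR 20 = 15 < 27 — winning move (to 15).
  16: 16 XOR 20 = 4 < 16 — winning move (to 4).
  31: 31 XOR 20 = 11 < 31 — winning move (to 11).
That gives 3 winning moves.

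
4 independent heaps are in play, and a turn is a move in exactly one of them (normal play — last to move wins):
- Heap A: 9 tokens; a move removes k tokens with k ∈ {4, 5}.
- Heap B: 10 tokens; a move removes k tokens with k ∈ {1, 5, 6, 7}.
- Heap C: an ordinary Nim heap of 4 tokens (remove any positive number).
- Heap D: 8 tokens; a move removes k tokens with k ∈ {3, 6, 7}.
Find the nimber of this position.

Grundy values for heap A (subtraction set {4, 5}):
g(0) = mex{} = 0
g(1) = mex{} = 0
g(2) = mex{} = 0
g(3) = mex{} = 0
g(4) = mex{0} = 1
g(5) = mex{0} = 1
g(6) = mex{0} = 1
g(7) = mex{0} = 1
g(8) = mex{0,1} = 2
g(9) = mex{1} = 0
So g(9) = 0.
For heap B, compute g(0), g(1), … with moves {1, 5, 6, 7}:
g(0) = mex{} = 0
g(1) = mex{0} = 1
g(2) = mex{1} = 0
g(3) = mex{0} = 1
g(4) = mex{1} = 0
g(5) = mex{0} = 1
g(6) = mex{0,1} = 2
g(7) = mex{0,1,2} = 3
g(8) = mex{0,1,3} = 2
g(9) = mex{0,1,2} = 3
g(10) = mex{0,1,3} = 2
So g(10) = 2.
Heap C is a plain Nim heap of size 4, so its Grundy value is 4.
Grundy values for heap D (subtraction set {3, 6, 7}):
k:     0  1  2  3  4  5  6  7  8
g(k):  0  0  0  1  1  1  2  2  2
So g(8) = 2.
By the Sprague-Grundy theorem, the Grundy value of a sum of independent games is the XOR of the component values.
Combined value = 0 XOR 2 XOR 4 XOR 2 = 4.

4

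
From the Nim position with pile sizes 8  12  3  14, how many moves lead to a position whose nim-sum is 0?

Nim-sum: 8 ⊕ 12 ⊕ 3 ⊕ 14 = 9.
The overall nim-sum is X = 9. A pile of size p has a winning move iff p XOR X < p (reduce it to p XOR X).
  8: 8 XOR 9 = 1 < 8 — winning move (to 1).
  12: 12 XOR 9 = 5 < 12 — winning move (to 5).
  3: 3 XOR 9 = 10 ≥ 3 — no move.
  14: 14 XOR 9 = 7 < 14 — winning move (to 7).
That gives 3 winning moves.

3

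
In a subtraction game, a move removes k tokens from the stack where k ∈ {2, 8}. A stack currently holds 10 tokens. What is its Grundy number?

Compute g(0), g(1), … for moves {2, 8}:
g(0) = mex{} = 0
g(1) = mex{} = 0
g(2) = mex{0} = 1
g(3) = mex{0} = 1
g(4) = mex{1} = 0
g(5) = mex{1} = 0
g(6) = mex{0} = 1
g(7) = mex{0} = 1
g(8) = mex{0,1} = 2
g(9) = mex{0,1} = 2
g(10) = mex{1,2} = 0
So g(10) = 0.

0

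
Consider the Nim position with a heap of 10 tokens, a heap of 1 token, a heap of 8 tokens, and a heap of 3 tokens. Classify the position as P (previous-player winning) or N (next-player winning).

P-position

Nim-sum: 10 ⊕ 1 ⊕ 8 ⊕ 3 = 0.
The nim-sum is 0, so this is a P-position: the player to move is in a losing position under optimal play.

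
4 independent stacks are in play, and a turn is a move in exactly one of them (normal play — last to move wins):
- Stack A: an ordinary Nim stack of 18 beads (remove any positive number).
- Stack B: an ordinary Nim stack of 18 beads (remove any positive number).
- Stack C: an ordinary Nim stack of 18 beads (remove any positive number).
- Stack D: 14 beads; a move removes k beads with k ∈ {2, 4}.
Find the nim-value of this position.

19

Stack A is a plain Nim stack of size 18, so its Grundy value is 18.
Stack B is a plain Nim stack of size 18, so its Grundy value is 18.
Stack C is a plain Nim stack of size 18, so its Grundy value is 18.
Build the Grundy sequence for stack D with g(k) = mex{g(k−s) : s ∈ {2, 4}, s ≤ k}:
g(0) = mex{} = 0
g(1) = mex{} = 0
g(2) = mex{0} = 1
g(3) = mex{0} = 1
g(4) = mex{0,1} = 2
g(5) = mex{0,1} = 2
g(6) = mex{1,2} = 0
g(7) = mex{1,2} = 0
g(8) = mex{0,2} = 1
g(9) = mex{0,2} = 1
g(10) = mex{0,1} = 2
g(11) = mex{0,1} = 2
g(12) = mex{1,2} = 0
g(13) = mex{1,2} = 0
g(14) = mex{0,2} = 1
So g(14) = 1.
The value of a disjunctive sum is the nim-sum of the parts.
Combined value = 18 XOR 18 XOR 18 XOR 1 = 19.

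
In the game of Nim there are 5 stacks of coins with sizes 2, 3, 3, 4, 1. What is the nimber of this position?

Write each in binary and XOR column by column:
  010  (2)
  011  (3)
  011  (3)
  100  (4)
  001  (1)
  ---
  111  (7)

7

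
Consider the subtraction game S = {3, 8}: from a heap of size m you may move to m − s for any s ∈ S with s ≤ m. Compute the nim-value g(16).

1

Grundy values for subtraction set {3, 8}:
k:     0  1  2  3  4  5  6  7  8  9 10 11 12 13 14 15 16
g(k):  0  0  0  1  1  1  0  0  2  1  1  0  0  0  1  1  1
So g(16) = 1.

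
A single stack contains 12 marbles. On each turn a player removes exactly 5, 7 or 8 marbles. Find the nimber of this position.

Grundy values for subtraction set {5, 7, 8}:
k:     0  1  2  3  4  5  6  7  8  9 10 11 12
g(k):  0  0  0  0  0  1  1  1  1  1  2  2  2
So g(12) = 2.

2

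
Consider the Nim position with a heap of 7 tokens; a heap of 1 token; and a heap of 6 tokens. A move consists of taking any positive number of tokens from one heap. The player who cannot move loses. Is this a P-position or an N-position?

Compute the nim-sum pairwise:
7 ⊕ 1 = 6
6 ⊕ 6 = 0
The nim-sum is 0, so this is a P-position: the player to move is in a losing position under optimal play.

P-position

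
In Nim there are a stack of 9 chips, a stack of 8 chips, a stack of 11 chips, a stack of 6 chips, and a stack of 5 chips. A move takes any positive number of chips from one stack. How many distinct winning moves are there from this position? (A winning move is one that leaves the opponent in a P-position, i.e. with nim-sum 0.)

3

Compute the nim-sum pairwise:
9 ⊕ 8 = 1
1 ⊕ 11 = 10
10 ⊕ 6 = 12
12 ⊕ 5 = 9
The overall nim-sum is X = 9. A stack of size p has a winning move iff p XOR X < p (reduce it to p XOR X).
  9: 9 XOR 9 = 0 < 9 — winning move (to 0).
  8: 8 XOR 9 = 1 < 8 — winning move (to 1).
  11: 11 XOR 9 = 2 < 11 — winning move (to 2).
  6: 6 XOR 9 = 15 ≥ 6 — no move.
  5: 5 XOR 9 = 12 ≥ 5 — no move.
That gives 3 winning moves.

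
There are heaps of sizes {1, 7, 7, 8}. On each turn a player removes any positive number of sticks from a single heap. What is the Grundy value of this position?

9

Nim-sum: 1 ^ 7 ^ 7 ^ 8 = 9.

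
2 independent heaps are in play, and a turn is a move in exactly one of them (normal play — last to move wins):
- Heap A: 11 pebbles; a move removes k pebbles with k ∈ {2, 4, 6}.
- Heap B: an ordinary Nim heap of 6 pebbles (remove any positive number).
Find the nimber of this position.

7

For heap A, compute g(0), g(1), … with moves {2, 4, 6}:
g(0) = mex{} = 0
g(1) = mex{} = 0
g(2) = mex{0} = 1
g(3) = mex{0} = 1
g(4) = mex{0,1} = 2
g(5) = mex{0,1} = 2
g(6) = mex{0,1,2} = 3
g(7) = mex{0,1,2} = 3
g(8) = mex{1,2,3} = 0
g(9) = mex{1,2,3} = 0
g(10) = mex{0,2,3} = 1
g(11) = mex{0,2,3} = 1
So g(11) = 1.
Heap B is a plain Nim heap of size 6, so its Grundy value is 6.
The value of a disjunctive sum is the nim-sum of the parts.
Combined value = 1 XOR 6 = 7.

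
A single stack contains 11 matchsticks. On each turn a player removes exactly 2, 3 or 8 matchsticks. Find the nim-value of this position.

0

Compute g(0), g(1), … for moves {2, 3, 8}:
k:     0  1  2  3  4  5  6  7  8  9 10 11
g(k):  0  0  1  1  2  0  0  1  1  2  0  0
So g(11) = 0.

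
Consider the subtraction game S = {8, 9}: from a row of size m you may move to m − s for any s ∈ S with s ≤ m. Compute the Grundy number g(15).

1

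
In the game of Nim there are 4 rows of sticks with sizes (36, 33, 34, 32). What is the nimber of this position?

Compute the nim-sum pairwise:
36 XOR 33 = 5
5 XOR 34 = 39
39 XOR 32 = 7

7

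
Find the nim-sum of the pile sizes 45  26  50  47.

42

Nim-sum: 45 ^ 26 ^ 50 ^ 47 = 42.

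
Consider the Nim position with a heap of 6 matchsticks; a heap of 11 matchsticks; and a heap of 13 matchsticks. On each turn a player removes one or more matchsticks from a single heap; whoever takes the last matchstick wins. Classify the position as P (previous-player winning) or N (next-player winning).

P-position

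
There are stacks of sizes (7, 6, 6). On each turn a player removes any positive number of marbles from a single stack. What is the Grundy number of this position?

Nim-sum: 7 ⊕ 6 ⊕ 6 = 7.

7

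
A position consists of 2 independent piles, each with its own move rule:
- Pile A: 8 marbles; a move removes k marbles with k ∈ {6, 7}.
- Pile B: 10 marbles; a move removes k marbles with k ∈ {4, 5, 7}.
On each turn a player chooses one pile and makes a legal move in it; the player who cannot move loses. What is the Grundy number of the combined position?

Grundy values for pile A (subtraction set {6, 7}):
g(0) = mex{} = 0
g(1) = mex{} = 0
g(2) = mex{} = 0
g(3) = mex{} = 0
g(4) = mex{} = 0
g(5) = mex{} = 0
g(6) = mex{0} = 1
g(7) = mex{0} = 1
g(8) = mex{0} = 1
So g(8) = 1.
Build the Grundy sequence for pile B with g(k) = mex{g(k−s) : s ∈ {4, 5, 7}, s ≤ k}:
g(0) = mex{} = 0
g(1) = mex{} = 0
g(2) = mex{} = 0
g(3) = mex{} = 0
g(4) = mex{0} = 1
g(5) = mex{0} = 1
g(6) = mex{0} = 1
g(7) = mex{0} = 1
g(8) = mex{0,1} = 2
g(9) = mex{0,1} = 2
g(10) = mex{0,1} = 2
So g(10) = 2.
The value of a disjunctive sum is the nim-sum of the parts.
Combined value = 1 XOR 2 = 3.

3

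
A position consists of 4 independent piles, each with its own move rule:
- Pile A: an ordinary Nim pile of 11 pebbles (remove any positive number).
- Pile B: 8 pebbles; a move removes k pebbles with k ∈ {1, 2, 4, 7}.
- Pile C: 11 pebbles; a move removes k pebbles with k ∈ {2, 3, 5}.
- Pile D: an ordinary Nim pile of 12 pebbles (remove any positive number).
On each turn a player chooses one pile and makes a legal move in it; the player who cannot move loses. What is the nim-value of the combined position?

Pile A is a plain Nim pile of size 11, so its Grundy value is 11.
Build the Grundy sequence for pile B with g(k) = mex{g(k−s) : s ∈ {1, 2, 4, 7}, s ≤ k}:
g(0) = mex{} = 0
g(1) = mex{0} = 1
g(2) = mex{0,1} = 2
g(3) = mex{1,2} = 0
g(4) = mex{0,2} = 1
g(5) = mex{0,1} = 2
g(6) = mex{1,2} = 0
g(7) = mex{0,2} = 1
g(8) = mex{0,1} = 2
So g(8) = 2.
For pile C, compute g(0), g(1), … with moves {2, 3, 5}:
k:     0  1  2  3  4  5  6  7  8  9 10 11
g(k):  0  0  1  1  2  2  3  0  0  1  1  2
So g(11) = 2.
Pile D is a plain Nim pile of size 12, so its Grundy value is 12.
By the Sprague-Grundy theorem, the Grundy value of a sum of independent games is the XOR of the component values.
Combined value = 11 ⊕ 2 ⊕ 2 ⊕ 12 = 7.

7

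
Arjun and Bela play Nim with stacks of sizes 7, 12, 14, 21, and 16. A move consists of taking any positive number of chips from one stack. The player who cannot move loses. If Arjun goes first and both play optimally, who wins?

Bela wins

In binary:
  00111  (7)
  01100  (12)
  01110  (14)
  10101  (21)
  10000  (16)
  -----
  00000  (0)
The nim-sum is 0, so this is a P-position: the player to move is in a losing position under optimal play; Arjun is about to move from it and so loses — Bela wins.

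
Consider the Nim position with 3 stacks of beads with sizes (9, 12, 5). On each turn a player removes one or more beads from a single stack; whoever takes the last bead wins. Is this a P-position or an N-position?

Nim-sum: 9 ⊕ 12 ⊕ 5 = 0.
The nim-sum is 0, so this is a P-position: the player to move is in a losing position under optimal play.

P-position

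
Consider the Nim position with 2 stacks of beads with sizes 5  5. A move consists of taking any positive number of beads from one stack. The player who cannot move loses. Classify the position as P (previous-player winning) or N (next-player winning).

Compute the nim-sum pairwise:
5 XOR 5 = 0
The nim-sum is 0, so this is a P-position: the player to move is in a losing position under optimal play.

P-position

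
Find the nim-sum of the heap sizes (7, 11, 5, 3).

10

Nim-sum: 7 ⊕ 11 ⊕ 5 ⊕ 3 = 10.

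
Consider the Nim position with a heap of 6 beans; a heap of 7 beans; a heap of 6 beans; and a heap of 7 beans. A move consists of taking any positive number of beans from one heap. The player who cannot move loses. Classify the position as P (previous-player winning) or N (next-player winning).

Nim-sum: 6 ⊕ 7 ⊕ 6 ⊕ 7 = 0.
The nim-sum is 0, so this is a P-position: the player to move is in a losing position under optimal play.

P-position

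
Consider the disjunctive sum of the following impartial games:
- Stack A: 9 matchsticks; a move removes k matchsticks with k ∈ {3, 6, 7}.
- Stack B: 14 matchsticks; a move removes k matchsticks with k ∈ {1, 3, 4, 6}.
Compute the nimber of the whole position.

3

Grundy values for stack A (subtraction set {3, 6, 7}):
k:     0  1  2  3  4  5  6  7  8  9
g(k):  0  0  0  1  1  1  2  2  2  3
So g(9) = 3.
For stack B, compute g(0), g(1), … with moves {1, 3, 4, 6}:
k:     0  1  2  3  4  5  6  7  8  9 10 11 12 13 14
g(k):  0  1  0  1  2  3  2  0  1  0  1  2  3  2  0
So g(14) = 0.
The value of a disjunctive sum is the nim-sum of the parts.
Combined value = 3 XOR 0 = 3.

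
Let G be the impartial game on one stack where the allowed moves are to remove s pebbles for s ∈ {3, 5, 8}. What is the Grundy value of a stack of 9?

3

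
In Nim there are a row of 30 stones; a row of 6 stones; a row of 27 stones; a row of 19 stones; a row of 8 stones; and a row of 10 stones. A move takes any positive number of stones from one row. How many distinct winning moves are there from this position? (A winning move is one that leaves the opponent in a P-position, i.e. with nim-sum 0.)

3

Compute the nim-sum pairwise:
30 ^ 6 = 24
24 ^ 27 = 3
3 ^ 19 = 16
16 ^ 8 = 24
24 ^ 10 = 18
The overall nim-sum is X = 18. A row of size p has a winning move iff p XOR X < p (reduce it to p XOR X).
  30: 30 XOR 18 = 12 < 30 — winning move (to 12).
  6: 6 XOR 18 = 20 ≥ 6 — no move.
  27: 27 XOR 18 = 9 < 27 — winning move (to 9).
  19: 19 XOR 18 = 1 < 19 — winning move (to 1).
  8: 8 XOR 18 = 26 ≥ 8 — no move.
  10: 10 XOR 18 = 24 ≥ 10 — no move.
That gives 3 winning moves.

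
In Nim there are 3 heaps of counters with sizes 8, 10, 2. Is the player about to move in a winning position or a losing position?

Nim-sum: 8 XOR 10 XOR 2 = 0.
The nim-sum is 0, so this is a P-position: the player to move is in a losing position under optimal play.

Losing position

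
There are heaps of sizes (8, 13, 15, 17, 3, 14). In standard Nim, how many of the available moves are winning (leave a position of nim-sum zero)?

In binary:
  01000  (8)
  01101  (13)
  01111  (15)
  10001  (17)
  00011  (3)
  01110  (14)
  -----
  10110  (22)
The overall nim-sum is X = 22. A heap of size p has a winning move iff p XOR X < p (reduce it to p XOR X).
  8: 8 XOR 22 = 30 ≥ 8 — no move.
  13: 13 XOR 22 = 27 ≥ 13 — no move.
  15: 15 XOR 22 = 25 ≥ 15 — no move.
  17: 17 XOR 22 = 7 < 17 — winning move (to 7).
  3: 3 XOR 22 = 21 ≥ 3 — no move.
  14: 14 XOR 22 = 24 ≥ 14 — no move.
That gives 1 winning move.

1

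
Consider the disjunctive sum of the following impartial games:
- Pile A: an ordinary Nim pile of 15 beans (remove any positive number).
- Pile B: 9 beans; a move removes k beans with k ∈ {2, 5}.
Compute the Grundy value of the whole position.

14

Pile A is a plain Nim pile of size 15, so its Grundy value is 15.
For pile B, compute g(0), g(1), … with moves {2, 5}:
k:     0  1  2  3  4  5  6  7  8  9
g(k):  0  0  1  1  0  2  1  0  0  1
So g(9) = 1.
By the Sprague-Grundy theorem, the Grundy value of a sum of independent games is the XOR of the component values.
Combined value = 15 XOR 1 = 14.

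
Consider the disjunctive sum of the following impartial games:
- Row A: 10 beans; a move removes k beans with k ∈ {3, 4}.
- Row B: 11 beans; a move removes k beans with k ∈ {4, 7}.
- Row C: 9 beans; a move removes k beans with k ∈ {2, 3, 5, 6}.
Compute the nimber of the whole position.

Grundy values for row A (subtraction set {3, 4}):
g(0) = mex{} = 0
g(1) = mex{} = 0
g(2) = mex{} = 0
g(3) = mex{0} = 1
g(4) = mex{0} = 1
g(5) = mex{0} = 1
g(6) = mex{0,1} = 2
g(7) = mex{1} = 0
g(8) = mex{1} = 0
g(9) = mex{1,2} = 0
g(10) = mex{0,2} = 1
So g(10) = 1.
Grundy values for row B (subtraction set {4, 7}):
k:     0  1  2  3  4  5  6  7  8  9 10 11
g(k):  0  0  0  0  1  1  1  1  2  2  2  0
So g(11) = 0.
For row C, compute g(0), g(1), … with moves {2, 3, 5, 6}:
g(0) = mex{} = 0
g(1) = mex{} = 0
g(2) = mex{0} = 1
g(3) = mex{0} = 1
g(4) = mex{0,1} = 2
g(5) = mex{0,1} = 2
g(6) = mex{0,1,2} = 3
g(7) = mex{0,1,2} = 3
g(8) = mex{1,2,3} = 0
g(9) = mex{1,2,3} = 0
So g(9) = 0.
The value of a disjunctive sum is the nim-sum of the parts.
Combined value = 1 ⊕ 0 ⊕ 0 = 1.

1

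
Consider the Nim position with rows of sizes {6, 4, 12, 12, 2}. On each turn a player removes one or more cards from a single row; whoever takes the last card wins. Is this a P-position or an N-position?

Compute the nim-sum pairwise:
6 ^ 4 = 2
2 ^ 12 = 14
14 ^ 12 = 2
2 ^ 2 = 0
The nim-sum is 0, so this is a P-position: the player to move is in a losing position under optimal play.

P-position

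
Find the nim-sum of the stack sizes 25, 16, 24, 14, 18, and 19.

30

Bitwise XOR of the heap sizes:
  11001  (25)
  10000  (16)
  11000  (24)
  01110  (14)
  10010  (18)
  10011  (19)
  -----
  11110  (30)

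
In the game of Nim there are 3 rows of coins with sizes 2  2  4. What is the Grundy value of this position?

4

In binary:
  010  (2)
  010  (2)
  100  (4)
  ---
  100  (4)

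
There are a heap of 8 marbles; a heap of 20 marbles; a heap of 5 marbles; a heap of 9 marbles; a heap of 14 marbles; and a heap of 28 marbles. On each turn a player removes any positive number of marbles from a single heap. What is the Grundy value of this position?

Nim-sum: 8 XOR 20 XOR 5 XOR 9 XOR 14 XOR 28 = 2.

2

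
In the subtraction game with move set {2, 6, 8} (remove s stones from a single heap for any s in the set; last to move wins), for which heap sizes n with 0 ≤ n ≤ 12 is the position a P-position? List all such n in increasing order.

0, 1, 4, 5

Compute g(0), g(1), … for moves {2, 6, 8}:
g(0) = mex{} = 0
g(1) = mex{} = 0
g(2) = mex{0} = 1
g(3) = mex{0} = 1
g(4) = mex{1} = 0
g(5) = mex{1} = 0
g(6) = mex{0} = 1
g(7) = mex{0} = 1
g(8) = mex{0,1} = 2
g(9) = mex{0,1} = 2
g(10) = mex{0,1,2} = 3
g(11) = mex{0,1,2} = 3
g(12) = mex{0,1,3} = 2
The P-positions (g = 0) in 0..12 are 0, 1, 4, 5.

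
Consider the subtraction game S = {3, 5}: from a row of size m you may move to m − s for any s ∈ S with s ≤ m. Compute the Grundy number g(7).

2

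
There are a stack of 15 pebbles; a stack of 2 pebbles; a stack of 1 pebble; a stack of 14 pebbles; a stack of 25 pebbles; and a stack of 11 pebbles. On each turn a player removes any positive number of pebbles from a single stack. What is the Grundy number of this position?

16

In binary:
  01111  (15)
  00010  (2)
  00001  (1)
  01110  (14)
  11001  (25)
  01011  (11)
  -----
  10000  (16)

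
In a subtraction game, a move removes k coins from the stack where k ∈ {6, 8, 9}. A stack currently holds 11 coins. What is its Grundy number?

Grundy values for subtraction set {6, 8, 9}:
g(0) = mex{} = 0
g(1) = mex{} = 0
g(2) = mex{} = 0
g(3) = mex{} = 0
g(4) = mex{} = 0
g(5) = mex{} = 0
g(6) = mex{0} = 1
g(7) = mex{0} = 1
g(8) = mex{0} = 1
g(9) = mex{0} = 1
g(10) = mex{0} = 1
g(11) = mex{0} = 1
So g(11) = 1.

1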